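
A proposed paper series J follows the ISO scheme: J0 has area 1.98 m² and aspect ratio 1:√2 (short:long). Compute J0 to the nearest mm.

1183 × 1673 mm

Let the short side be w mm. Then w · w√2 = 1.98 m² = 1,980,000 mm².
w² = 1,980,000/√2, so w ≈ 1183.2 mm; long side = w√2 ≈ 1673.4 mm.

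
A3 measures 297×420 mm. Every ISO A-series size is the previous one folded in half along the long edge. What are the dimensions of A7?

74 × 105 mm

A4: ⌊420/2⌋ × 297 = 210 × 297 mm
A5: ⌊297/2⌋ × 210 = 148 × 210 mm
A6: ⌊210/2⌋ × 148 = 105 × 148 mm
A7: ⌊148/2⌋ × 105 = 74 × 105 mm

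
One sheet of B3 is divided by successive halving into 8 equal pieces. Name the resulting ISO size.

8 = 2^3, so 3 halving steps.
B3 → B4 → … → B6 after 3 steps.

B6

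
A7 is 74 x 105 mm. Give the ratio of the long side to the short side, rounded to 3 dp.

105 / 74 = 1.419
ISO 216 targets √2 ≈ 1.414; the +0.005 deviation is from mm rounding.

1.419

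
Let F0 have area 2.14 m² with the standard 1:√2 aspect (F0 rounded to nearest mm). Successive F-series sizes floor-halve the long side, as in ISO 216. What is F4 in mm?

Let F0's short side be w mm. w · w√2 = 2.14 m² = 2,140,000 mm², so w ≈ 1230.1 mm and w√2 ≈ 1739.7 mm → F0 = 1230 × 1740 mm.
F1: ⌊1740/2⌋ × 1230 = 870 × 1230 mm
F2: ⌊1230/2⌋ × 870 = 615 × 870 mm
F3: ⌊870/2⌋ × 615 = 435 × 615 mm
F4: ⌊615/2⌋ × 435 = 307 × 435 mm

307 × 435 mm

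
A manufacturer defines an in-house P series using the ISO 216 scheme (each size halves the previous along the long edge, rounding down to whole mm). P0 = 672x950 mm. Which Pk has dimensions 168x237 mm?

P4

P0: 672 × 950 mm
P1: 475 × 672 mm
P2: 336 × 475 mm
P3: 237 × 336 mm
P4: 168 × 237 mm
P5: 118 × 168 mm
→ matches P4.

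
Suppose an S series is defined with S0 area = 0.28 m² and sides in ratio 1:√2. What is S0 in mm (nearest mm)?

Let the short side be w mm. Then w · w√2 = 0.28 m² = 280,000 mm².
w² = 280,000/√2, so w ≈ 445.0 mm; long side = w√2 ≈ 629.3 mm.

445 × 629 mm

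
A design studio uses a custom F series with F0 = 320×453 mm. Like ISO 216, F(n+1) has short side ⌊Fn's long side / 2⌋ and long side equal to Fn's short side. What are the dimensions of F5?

56 × 80 mm

F1 = 226 × 320 mm (from F0 by 1 halving).
F2: ⌊320/2⌋ × 226 = 160 × 226 mm
F3: ⌊226/2⌋ × 160 = 113 × 160 mm
F4: ⌊160/2⌋ × 113 = 80 × 113 mm
F5: ⌊113/2⌋ × 80 = 56 × 80 mm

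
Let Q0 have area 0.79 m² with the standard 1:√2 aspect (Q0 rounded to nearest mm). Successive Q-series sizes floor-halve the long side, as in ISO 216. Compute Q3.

264 × 373 mm

Let Q0's short side be w mm. w · w√2 = 0.79 m² = 790,000 mm², so w ≈ 747.4 mm and w√2 ≈ 1057.0 mm → Q0 = 747 × 1057 mm.
Q1: ⌊1057/2⌋ × 747 = 528 × 747 mm
Q2: ⌊747/2⌋ × 528 = 373 × 528 mm
Q3: ⌊528/2⌋ × 373 = 264 × 373 mm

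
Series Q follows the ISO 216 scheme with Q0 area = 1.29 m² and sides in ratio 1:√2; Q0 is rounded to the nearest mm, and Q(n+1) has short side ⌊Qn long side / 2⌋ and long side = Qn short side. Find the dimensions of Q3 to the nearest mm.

337 × 477 mm

Let Q0's short side be w mm. w · w√2 = 1.29 m² = 1,290,000 mm², so w ≈ 955.1 mm and w√2 ≈ 1350.7 mm → Q0 = 955 × 1351 mm.
Q1: ⌊1351/2⌋ × 955 = 675 × 955 mm
Q2: ⌊955/2⌋ × 675 = 477 × 675 mm
Q3: ⌊675/2⌋ × 477 = 337 × 477 mm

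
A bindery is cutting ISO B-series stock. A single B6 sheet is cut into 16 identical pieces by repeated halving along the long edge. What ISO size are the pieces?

B10

16 = 2^4, so 4 halving steps.
B6 → B7 → … → B10 after 4 steps.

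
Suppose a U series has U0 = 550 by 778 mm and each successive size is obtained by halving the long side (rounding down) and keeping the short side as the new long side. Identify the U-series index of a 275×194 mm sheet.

U0: 550 × 778 mm
U1: 389 × 550 mm
U2: 275 × 389 mm
U3: 194 × 275 mm
U4: 137 × 194 mm
→ matches U3.

U3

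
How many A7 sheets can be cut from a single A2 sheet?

32

Each ISO step halves the sheet: 1 × A2 → 2 × A3 → 4 × A4 → 8 × A5 → …
From A2 to A7 is 5 halving steps: 2^5 = 32.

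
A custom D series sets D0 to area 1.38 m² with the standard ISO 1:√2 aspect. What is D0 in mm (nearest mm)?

Let the short side be w mm. Then w · w√2 = 1.38 m² = 1,380,000 mm².
w² = 1,380,000/√2, so w ≈ 987.8 mm; long side = w√2 ≈ 1397.0 mm.

988 × 1397 mm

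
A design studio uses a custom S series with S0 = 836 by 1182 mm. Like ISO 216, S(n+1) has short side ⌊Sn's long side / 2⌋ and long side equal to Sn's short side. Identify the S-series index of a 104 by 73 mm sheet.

S7

S0: 836 × 1182 mm
S1: 591 × 836 mm
S2: 418 × 591 mm
S3: 295 × 418 mm
S4: 209 × 295 mm
S5: 147 × 209 mm
S6: 104 × 147 mm
S7: 73 × 104 mm
S8: 52 × 73 mm
→ matches S7.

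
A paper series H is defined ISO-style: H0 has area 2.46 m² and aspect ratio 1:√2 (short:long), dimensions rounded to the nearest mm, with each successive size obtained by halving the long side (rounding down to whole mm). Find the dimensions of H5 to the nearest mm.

233 × 329 mm

Let H0's short side be w mm. w · w√2 = 2.46 m² = 2,460,000 mm², so w ≈ 1318.9 mm and w√2 ≈ 1865.2 mm → H0 = 1319 × 1865 mm.
H1: ⌊1865/2⌋ × 1319 = 932 × 1319 mm
H2: ⌊1319/2⌋ × 932 = 659 × 932 mm
H3: ⌊932/2⌋ × 659 = 466 × 659 mm
H4: ⌊659/2⌋ × 466 = 329 × 466 mm
H5: ⌊466/2⌋ × 329 = 233 × 329 mm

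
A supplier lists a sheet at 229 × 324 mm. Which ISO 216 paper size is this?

C4 (229 × 324 mm)

Aspect ratio 324/229 ≈ 1.415 — close to the ISO √2 ≈ 1.414.
In the C-series (envelope sizes, between A and B): C4 = 229 × 324 mm.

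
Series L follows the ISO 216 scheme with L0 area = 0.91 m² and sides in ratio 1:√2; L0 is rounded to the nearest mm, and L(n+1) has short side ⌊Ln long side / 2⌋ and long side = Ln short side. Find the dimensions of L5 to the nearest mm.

141 × 200 mm

Let L0's short side be w mm. w · w√2 = 0.91 m² = 910,000 mm², so w ≈ 802.2 mm and w√2 ≈ 1134.4 mm → L0 = 802 × 1134 mm.
L1: ⌊1134/2⌋ × 802 = 567 × 802 mm
L2: ⌊802/2⌋ × 567 = 401 × 567 mm
L3: ⌊567/2⌋ × 401 = 283 × 401 mm
L4: ⌊401/2⌋ × 283 = 200 × 283 mm
L5: ⌊283/2⌋ × 200 = 141 × 200 mm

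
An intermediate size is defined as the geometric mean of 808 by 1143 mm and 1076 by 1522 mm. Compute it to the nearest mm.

Short side: √(808 · 1076) = √869408 ≈ 932.4 → 932 mm
Long side: √(1143 · 1522) = √1739646 ≈ 1319.0 → 1319 mm

932 × 1319 mm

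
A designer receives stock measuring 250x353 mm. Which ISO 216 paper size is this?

B4 (250 × 353 mm)

Aspect ratio 353/250 ≈ 1.412 — close to the ISO √2 ≈ 1.414.
In the B-series (B0 = 1000 × 1414 mm): B4 = 250 × 353 mm.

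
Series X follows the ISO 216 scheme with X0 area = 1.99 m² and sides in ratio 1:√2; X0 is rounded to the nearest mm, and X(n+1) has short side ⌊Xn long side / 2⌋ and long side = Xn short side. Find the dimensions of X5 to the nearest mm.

Let X0's short side be w mm. w · w√2 = 1.99 m² = 1,990,000 mm², so w ≈ 1186.2 mm and w√2 ≈ 1677.6 mm → X0 = 1186 × 1678 mm.
X1: ⌊1678/2⌋ × 1186 = 839 × 1186 mm
X2: ⌊1186/2⌋ × 839 = 593 × 839 mm
X3: ⌊839/2⌋ × 593 = 419 × 593 mm
X4: ⌊593/2⌋ × 419 = 296 × 419 mm
X5: ⌊419/2⌋ × 296 = 209 × 296 mm

209 × 296 mm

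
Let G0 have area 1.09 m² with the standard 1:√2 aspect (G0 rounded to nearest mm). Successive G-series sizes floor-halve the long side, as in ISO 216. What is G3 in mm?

Let G0's short side be w mm. w · w√2 = 1.09 m² = 1,090,000 mm², so w ≈ 877.9 mm and w√2 ≈ 1241.6 mm → G0 = 878 × 1242 mm.
G1: ⌊1242/2⌋ × 878 = 621 × 878 mm
G2: ⌊878/2⌋ × 621 = 439 × 621 mm
G3: ⌊621/2⌋ × 439 = 310 × 439 mm

310 × 439 mm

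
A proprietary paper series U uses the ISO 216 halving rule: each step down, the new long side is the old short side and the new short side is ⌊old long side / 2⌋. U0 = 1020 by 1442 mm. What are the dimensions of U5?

U1 = 721 × 1020 mm (from U0 by 1 halving).
U2: ⌊1020/2⌋ × 721 = 510 × 721 mm
U3: ⌊721/2⌋ × 510 = 360 × 510 mm
U4: ⌊510/2⌋ × 360 = 255 × 360 mm
U5: ⌊360/2⌋ × 255 = 180 × 255 mm

180 × 255 mm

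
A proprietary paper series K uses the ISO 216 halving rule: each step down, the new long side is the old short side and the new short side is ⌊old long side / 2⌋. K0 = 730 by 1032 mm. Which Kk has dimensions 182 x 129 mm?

K0: 730 × 1032 mm
K1: 516 × 730 mm
K2: 365 × 516 mm
K3: 258 × 365 mm
K4: 182 × 258 mm
K5: 129 × 182 mm
K6: 91 × 129 mm
→ matches K5.

K5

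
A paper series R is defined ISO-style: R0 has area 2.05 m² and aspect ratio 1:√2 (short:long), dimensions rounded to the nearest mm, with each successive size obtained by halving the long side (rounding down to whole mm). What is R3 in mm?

425 × 602 mm

Let R0's short side be w mm. w · w√2 = 2.05 m² = 2,050,000 mm², so w ≈ 1204.0 mm and w√2 ≈ 1702.7 mm → R0 = 1204 × 1703 mm.
R1: ⌊1703/2⌋ × 1204 = 851 × 1204 mm
R2: ⌊1204/2⌋ × 851 = 602 × 851 mm
R3: ⌊851/2⌋ × 602 = 425 × 602 mm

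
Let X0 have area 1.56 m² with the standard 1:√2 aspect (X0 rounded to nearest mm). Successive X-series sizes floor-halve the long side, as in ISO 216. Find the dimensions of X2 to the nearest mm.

Let X0's short side be w mm. w · w√2 = 1.56 m² = 1,560,000 mm², so w ≈ 1050.3 mm and w√2 ≈ 1485.3 mm → X0 = 1050 × 1485 mm.
X1: ⌊1485/2⌋ × 1050 = 742 × 1050 mm
X2: ⌊1050/2⌋ × 742 = 525 × 742 mm

525 × 742 mm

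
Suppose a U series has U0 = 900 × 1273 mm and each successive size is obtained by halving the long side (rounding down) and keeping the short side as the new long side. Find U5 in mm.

U1: ⌊1273/2⌋ × 900 = 636 × 900 mm
U2: ⌊900/2⌋ × 636 = 450 × 636 mm
U3: ⌊636/2⌋ × 450 = 318 × 450 mm
U4: ⌊450/2⌋ × 318 = 225 × 318 mm
U5: ⌊318/2⌋ × 225 = 159 × 225 mm

159 × 225 mm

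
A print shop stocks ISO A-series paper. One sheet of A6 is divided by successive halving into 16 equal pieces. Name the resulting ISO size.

16 = 2^4, so 4 halving steps.
A6 → A7 → … → A10 after 4 steps.

A10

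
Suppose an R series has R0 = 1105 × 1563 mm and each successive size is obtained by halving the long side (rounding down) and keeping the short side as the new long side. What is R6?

R1 = 781 × 1105 mm (from R0 by 1 halving).
R2: ⌊1105/2⌋ × 781 = 552 × 781 mm
R3: ⌊781/2⌋ × 552 = 390 × 552 mm
R4: ⌊552/2⌋ × 390 = 276 × 390 mm
R5: ⌊390/2⌋ × 276 = 195 × 276 mm
R6: ⌊276/2⌋ × 195 = 138 × 195 mm

138 × 195 mm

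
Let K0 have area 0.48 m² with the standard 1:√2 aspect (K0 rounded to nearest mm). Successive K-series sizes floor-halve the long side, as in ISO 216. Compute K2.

Let K0's short side be w mm. w · w√2 = 0.48 m² = 480,000 mm², so w ≈ 582.6 mm and w√2 ≈ 823.9 mm → K0 = 583 × 824 mm.
K1: ⌊824/2⌋ × 583 = 412 × 583 mm
K2: ⌊583/2⌋ × 412 = 291 × 412 mm

291 × 412 mm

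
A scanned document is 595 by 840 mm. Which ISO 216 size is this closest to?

Aspect ratio 840/595 ≈ 1.412 — close to the ISO √2 ≈ 1.414.
In the A-series (A0 area = 1 m²): A1 = 594 × 841 mm.
Off by 2 mm total — nearest standard size.

A1 (594 × 841 mm)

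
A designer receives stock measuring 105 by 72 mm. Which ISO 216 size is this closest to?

A7 (74 × 105 mm)

Aspect ratio 105/72 ≈ 1.458 (ISO target is √2 ≈ 1.414).
In the A-series (A0 area = 1 m²): A7 = 74 × 105 mm.
Off by 2 mm total — nearest standard size.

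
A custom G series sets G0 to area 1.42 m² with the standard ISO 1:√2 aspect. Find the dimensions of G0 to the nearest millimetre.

1002 × 1417 mm

Let the short side be w mm. Then w · w√2 = 1.42 m² = 1,420,000 mm².
w² = 1,420,000/√2, so w ≈ 1002.0 mm; long side = w√2 ≈ 1417.1 mm.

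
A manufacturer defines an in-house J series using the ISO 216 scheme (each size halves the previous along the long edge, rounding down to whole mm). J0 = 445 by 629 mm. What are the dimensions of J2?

J1: ⌊629/2⌋ × 445 = 314 × 445 mm
J2: ⌊445/2⌋ × 314 = 222 × 314 mm

222 × 314 mm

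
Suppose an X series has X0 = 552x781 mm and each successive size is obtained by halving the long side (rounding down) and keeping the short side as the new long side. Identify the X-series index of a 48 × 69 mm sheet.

X0: 552 × 781 mm
X1: 390 × 552 mm
X2: 276 × 390 mm
X3: 195 × 276 mm
X4: 138 × 195 mm
X5: 97 × 138 mm
X6: 69 × 97 mm
X7: 48 × 69 mm
X8: 34 × 48 mm
→ matches X7.

X7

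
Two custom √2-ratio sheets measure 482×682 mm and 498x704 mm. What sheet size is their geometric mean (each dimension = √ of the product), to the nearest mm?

490 × 693 mm

Short side: √(482 · 498) = √240036 ≈ 489.9 → 490 mm
Long side: √(682 · 704) = √480128 ≈ 692.9 → 693 mm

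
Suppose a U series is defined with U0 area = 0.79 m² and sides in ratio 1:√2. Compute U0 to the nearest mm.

Let the short side be w mm. Then w · w√2 = 0.79 m² = 790,000 mm².
w² = 790,000/√2, so w ≈ 747.4 mm; long side = w√2 ≈ 1057.0 mm.

747 × 1057 mm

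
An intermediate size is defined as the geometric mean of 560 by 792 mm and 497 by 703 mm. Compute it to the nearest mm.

528 × 746 mm

Short side: √(560 · 497) = √278320 ≈ 527.6 → 528 mm
Long side: √(792 · 703) = √556776 ≈ 746.2 → 746 mm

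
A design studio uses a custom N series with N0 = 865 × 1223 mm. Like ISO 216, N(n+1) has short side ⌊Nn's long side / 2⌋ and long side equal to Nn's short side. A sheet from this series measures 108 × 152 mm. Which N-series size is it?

N0: 865 × 1223 mm
N1: 611 × 865 mm
N2: 432 × 611 mm
N3: 305 × 432 mm
N4: 216 × 305 mm
N5: 152 × 216 mm
N6: 108 × 152 mm
N7: 76 × 108 mm
→ matches N6.

N6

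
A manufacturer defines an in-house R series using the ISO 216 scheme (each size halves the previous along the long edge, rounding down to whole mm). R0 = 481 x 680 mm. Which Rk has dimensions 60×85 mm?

R6

R0: 481 × 680 mm
R1: 340 × 481 mm
R2: 240 × 340 mm
R3: 170 × 240 mm
R4: 120 × 170 mm
R5: 85 × 120 mm
R6: 60 × 85 mm
R7: 42 × 60 mm
→ matches R6.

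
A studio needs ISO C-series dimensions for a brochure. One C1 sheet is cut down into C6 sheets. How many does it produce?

C1 = 648 × 917 mm; C6 = 114 × 162 mm.
Each halving step doubles the count; 5 steps from C1 to C6.
2^5 = 32.

32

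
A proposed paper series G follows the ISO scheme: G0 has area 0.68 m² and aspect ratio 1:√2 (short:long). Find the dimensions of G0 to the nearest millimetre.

Let the short side be w mm. Then w · w√2 = 0.68 m² = 680,000 mm².
w² = 680,000/√2, so w ≈ 693.4 mm; long side = w√2 ≈ 980.6 mm.

693 × 981 mm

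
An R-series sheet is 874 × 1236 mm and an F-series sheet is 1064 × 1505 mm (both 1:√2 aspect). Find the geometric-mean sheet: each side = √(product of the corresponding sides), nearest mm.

Short side: √(874 · 1064) = √929936 ≈ 964.3 → 964 mm
Long side: √(1236 · 1505) = √1860180 ≈ 1363.9 → 1364 mm

964 × 1364 mm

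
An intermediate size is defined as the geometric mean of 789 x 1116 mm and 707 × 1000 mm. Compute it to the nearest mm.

Short side: √(789 · 707) = √557823 ≈ 746.9 → 747 mm
Long side: √(1116 · 1000) = √1116000 ≈ 1056.4 → 1056 mm

747 × 1056 mm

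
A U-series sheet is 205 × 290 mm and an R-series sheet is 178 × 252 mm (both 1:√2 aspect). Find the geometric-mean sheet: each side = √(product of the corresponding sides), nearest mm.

Short side: √(205 · 178) = √36490 ≈ 191.0 → 191 mm
Long side: √(290 · 252) = √73080 ≈ 270.3 → 270 mm

191 × 270 mm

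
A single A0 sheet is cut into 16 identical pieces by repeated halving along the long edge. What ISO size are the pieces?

16 = 2^4, so 4 halving steps.
A0 → A1 → … → A4 after 4 steps.

A4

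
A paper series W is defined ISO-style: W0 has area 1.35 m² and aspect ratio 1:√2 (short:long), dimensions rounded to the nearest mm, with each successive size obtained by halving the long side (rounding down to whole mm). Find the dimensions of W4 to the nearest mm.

Let W0's short side be w mm. w · w√2 = 1.35 m² = 1,350,000 mm², so w ≈ 977.0 mm and w√2 ≈ 1381.7 mm → W0 = 977 × 1382 mm.
W1: ⌊1382/2⌋ × 977 = 691 × 977 mm
W2: ⌊977/2⌋ × 691 = 488 × 691 mm
W3: ⌊691/2⌋ × 488 = 345 × 488 mm
W4: ⌊488/2⌋ × 345 = 244 × 345 mm

244 × 345 mm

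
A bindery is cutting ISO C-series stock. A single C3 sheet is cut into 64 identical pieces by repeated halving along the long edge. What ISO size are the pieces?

64 = 2^6, so 6 halving steps.
C3 → C4 → … → C9 after 6 steps.

C9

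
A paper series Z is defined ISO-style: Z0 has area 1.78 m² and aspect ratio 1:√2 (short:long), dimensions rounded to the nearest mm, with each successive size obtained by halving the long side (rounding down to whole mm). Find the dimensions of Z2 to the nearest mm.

561 × 793 mm

Let Z0's short side be w mm. w · w√2 = 1.78 m² = 1,780,000 mm², so w ≈ 1121.9 mm and w√2 ≈ 1586.6 mm → Z0 = 1122 × 1587 mm.
Z1: ⌊1587/2⌋ × 1122 = 793 × 1122 mm
Z2: ⌊1122/2⌋ × 793 = 561 × 793 mm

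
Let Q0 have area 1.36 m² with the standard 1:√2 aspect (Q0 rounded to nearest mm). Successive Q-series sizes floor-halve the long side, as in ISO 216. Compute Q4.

Let Q0's short side be w mm. w · w√2 = 1.36 m² = 1,360,000 mm², so w ≈ 980.6 mm and w√2 ≈ 1386.8 mm → Q0 = 981 × 1387 mm.
Q1: ⌊1387/2⌋ × 981 = 693 × 981 mm
Q2: ⌊981/2⌋ × 693 = 490 × 693 mm
Q3: ⌊693/2⌋ × 490 = 346 × 490 mm
Q4: ⌊490/2⌋ × 346 = 245 × 346 mm

245 × 346 mm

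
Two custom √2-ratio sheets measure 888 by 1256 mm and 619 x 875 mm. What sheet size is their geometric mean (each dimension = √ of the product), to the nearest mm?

741 × 1048 mm

Short side: √(888 · 619) = √549672 ≈ 741.4 → 741 mm
Long side: √(1256 · 875) = √1099000 ≈ 1048.3 → 1048 mm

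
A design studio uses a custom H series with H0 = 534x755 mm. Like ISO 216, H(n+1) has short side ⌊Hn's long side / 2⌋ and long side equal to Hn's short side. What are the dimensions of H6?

H1: ⌊755/2⌋ × 534 = 377 × 534 mm
H2: ⌊534/2⌋ × 377 = 267 × 377 mm
H3: ⌊377/2⌋ × 267 = 188 × 267 mm
H4: ⌊267/2⌋ × 188 = 133 × 188 mm
H5: ⌊188/2⌋ × 133 = 94 × 133 mm
H6: ⌊133/2⌋ × 94 = 66 × 94 mm

66 × 94 mm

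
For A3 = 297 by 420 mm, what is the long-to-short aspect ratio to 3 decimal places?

1.414

420 / 297 = 1.414
Matches √2 ≈ 1.414 — the ISO 216 defining ratio.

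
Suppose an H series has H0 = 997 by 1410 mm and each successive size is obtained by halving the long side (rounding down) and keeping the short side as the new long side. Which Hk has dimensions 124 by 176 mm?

H0: 997 × 1410 mm
H1: 705 × 997 mm
H2: 498 × 705 mm
H3: 352 × 498 mm
H4: 249 × 352 mm
H5: 176 × 249 mm
H6: 124 × 176 mm
H7: 88 × 124 mm
→ matches H6.

H6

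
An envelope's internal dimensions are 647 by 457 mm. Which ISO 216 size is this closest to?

C2 (458 × 648 mm)

Aspect ratio 647/457 ≈ 1.416 — close to the ISO √2 ≈ 1.414.
In the C-series (envelope sizes, between A and B): C2 = 458 × 648 mm.
Off by 2 mm total — nearest standard size.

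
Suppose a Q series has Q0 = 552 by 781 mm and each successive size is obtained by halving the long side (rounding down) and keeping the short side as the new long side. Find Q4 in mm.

138 × 195 mm

Q1: ⌊781/2⌋ × 552 = 390 × 552 mm
Q2: ⌊552/2⌋ × 390 = 276 × 390 mm
Q3: ⌊390/2⌋ × 276 = 195 × 276 mm
Q4: ⌊276/2⌋ × 195 = 138 × 195 mm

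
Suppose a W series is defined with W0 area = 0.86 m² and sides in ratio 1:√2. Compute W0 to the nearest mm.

780 × 1103 mm

Let the short side be w mm. Then w · w√2 = 0.86 m² = 860,000 mm².
w² = 860,000/√2, so w ≈ 779.8 mm; long side = w√2 ≈ 1102.8 mm.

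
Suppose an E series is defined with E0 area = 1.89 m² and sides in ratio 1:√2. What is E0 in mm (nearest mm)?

1156 × 1635 mm

Let the short side be w mm. Then w · w√2 = 1.89 m² = 1,890,000 mm².
w² = 1,890,000/√2, so w ≈ 1156.0 mm; long side = w√2 ≈ 1634.9 mm.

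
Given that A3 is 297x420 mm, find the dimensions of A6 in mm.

105 × 148 mm

A4: ⌊420/2⌋ × 297 = 210 × 297 mm
A5: ⌊297/2⌋ × 210 = 148 × 210 mm
A6: ⌊210/2⌋ × 148 = 105 × 148 mm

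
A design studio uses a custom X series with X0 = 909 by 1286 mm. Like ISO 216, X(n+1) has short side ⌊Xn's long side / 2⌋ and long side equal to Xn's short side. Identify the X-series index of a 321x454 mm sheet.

X3

X0: 909 × 1286 mm
X1: 643 × 909 mm
X2: 454 × 643 mm
X3: 321 × 454 mm
X4: 227 × 321 mm
→ matches X3.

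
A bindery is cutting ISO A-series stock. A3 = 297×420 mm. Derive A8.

A4: ⌊420/2⌋ × 297 = 210 × 297 mm
A5: ⌊297/2⌋ × 210 = 148 × 210 mm
A6: ⌊210/2⌋ × 148 = 105 × 148 mm
A7: ⌊148/2⌋ × 105 = 74 × 105 mm
A8: ⌊105/2⌋ × 74 = 52 × 74 mm

52 × 74 mm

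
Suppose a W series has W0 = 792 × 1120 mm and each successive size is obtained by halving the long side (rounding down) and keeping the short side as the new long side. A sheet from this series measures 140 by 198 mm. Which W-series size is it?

W5

W0: 792 × 1120 mm
W1: 560 × 792 mm
W2: 396 × 560 mm
W3: 280 × 396 mm
W4: 198 × 280 mm
W5: 140 × 198 mm
W6: 99 × 140 mm
→ matches W5.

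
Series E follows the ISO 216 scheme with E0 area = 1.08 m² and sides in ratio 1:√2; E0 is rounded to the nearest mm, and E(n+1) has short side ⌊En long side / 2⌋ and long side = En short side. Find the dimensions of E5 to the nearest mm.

Let E0's short side be w mm. w · w√2 = 1.08 m² = 1,080,000 mm², so w ≈ 873.9 mm and w√2 ≈ 1235.9 mm → E0 = 874 × 1236 mm.
E1: ⌊1236/2⌋ × 874 = 618 × 874 mm
E2: ⌊874/2⌋ × 618 = 437 × 618 mm
E3: ⌊618/2⌋ × 437 = 309 × 437 mm
E4: ⌊437/2⌋ × 309 = 218 × 309 mm
E5: ⌊309/2⌋ × 218 = 154 × 218 mm

154 × 218 mm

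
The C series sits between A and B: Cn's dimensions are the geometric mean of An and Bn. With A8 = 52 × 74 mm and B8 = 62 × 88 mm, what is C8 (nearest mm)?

57 × 81 mm

Short side: √(52 · 62) = √3224 ≈ 56.8 → 57 mm
Long side: √(74 · 88) = √6512 ≈ 80.7 → 81 mm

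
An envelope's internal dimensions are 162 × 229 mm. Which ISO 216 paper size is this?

Aspect ratio 229/162 ≈ 1.414 — close to the ISO √2 ≈ 1.414.
In the C-series (envelope sizes, between A and B): C5 = 162 × 229 mm.

C5 (162 × 229 mm)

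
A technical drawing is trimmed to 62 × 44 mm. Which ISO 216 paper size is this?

Aspect ratio 62/44 ≈ 1.409 — close to the ISO √2 ≈ 1.414.
In the B-series (B0 = 1000 × 1414 mm): B9 = 44 × 62 mm.

B9 (44 × 62 mm)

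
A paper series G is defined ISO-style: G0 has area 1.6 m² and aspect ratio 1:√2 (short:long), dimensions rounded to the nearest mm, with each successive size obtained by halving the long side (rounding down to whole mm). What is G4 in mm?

266 × 376 mm

Let G0's short side be w mm. w · w√2 = 1.6 m² = 1,600,000 mm², so w ≈ 1063.7 mm and w√2 ≈ 1504.2 mm → G0 = 1064 × 1504 mm.
G1: ⌊1504/2⌋ × 1064 = 752 × 1064 mm
G2: ⌊1064/2⌋ × 752 = 532 × 752 mm
G3: ⌊752/2⌋ × 532 = 376 × 532 mm
G4: ⌊532/2⌋ × 376 = 266 × 376 mm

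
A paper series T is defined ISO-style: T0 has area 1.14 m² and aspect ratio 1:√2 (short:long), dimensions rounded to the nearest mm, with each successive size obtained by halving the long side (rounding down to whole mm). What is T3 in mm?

Let T0's short side be w mm. w · w√2 = 1.14 m² = 1,140,000 mm², so w ≈ 897.8 mm and w√2 ≈ 1269.7 mm → T0 = 898 × 1270 mm.
T1: ⌊1270/2⌋ × 898 = 635 × 898 mm
T2: ⌊898/2⌋ × 635 = 449 × 635 mm
T3: ⌊635/2⌋ × 449 = 317 × 449 mm

317 × 449 mm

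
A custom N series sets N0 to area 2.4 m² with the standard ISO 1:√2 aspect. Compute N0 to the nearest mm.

1303 × 1842 mm

Let the short side be w mm. Then w · w√2 = 2.4 m² = 2,400,000 mm².
w² = 2,400,000/√2, so w ≈ 1302.7 mm; long side = w√2 ≈ 1842.3 mm.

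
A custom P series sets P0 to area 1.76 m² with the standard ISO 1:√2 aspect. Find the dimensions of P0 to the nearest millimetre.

Let the short side be w mm. Then w · w√2 = 1.76 m² = 1,760,000 mm².
w² = 1,760,000/√2, so w ≈ 1115.6 mm; long side = w√2 ≈ 1577.7 mm.

1116 × 1578 mm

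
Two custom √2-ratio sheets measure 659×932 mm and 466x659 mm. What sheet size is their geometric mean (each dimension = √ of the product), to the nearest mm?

554 × 784 mm

Short side: √(659 · 466) = √307094 ≈ 554.2 → 554 mm
Long side: √(932 · 659) = √614188 ≈ 783.7 → 784 mm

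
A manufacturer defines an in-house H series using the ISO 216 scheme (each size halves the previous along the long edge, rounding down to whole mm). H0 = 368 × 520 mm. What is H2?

184 × 260 mm

H1: ⌊520/2⌋ × 368 = 260 × 368 mm
H2: ⌊368/2⌋ × 260 = 184 × 260 mm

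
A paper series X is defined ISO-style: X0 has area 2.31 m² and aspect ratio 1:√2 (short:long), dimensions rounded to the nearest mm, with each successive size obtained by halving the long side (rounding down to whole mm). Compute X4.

Let X0's short side be w mm. w · w√2 = 2.31 m² = 2,310,000 mm², so w ≈ 1278.1 mm and w√2 ≈ 1807.4 mm → X0 = 1278 × 1807 mm.
X1: ⌊1807/2⌋ × 1278 = 903 × 1278 mm
X2: ⌊1278/2⌋ × 903 = 639 × 903 mm
X3: ⌊903/2⌋ × 639 = 451 × 639 mm
X4: ⌊639/2⌋ × 451 = 319 × 451 mm

319 × 451 mm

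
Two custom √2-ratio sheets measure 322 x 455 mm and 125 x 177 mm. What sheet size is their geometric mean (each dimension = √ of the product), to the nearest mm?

Short side: √(322 · 125) = √40250 ≈ 200.6 → 201 mm
Long side: √(455 · 177) = √80535 ≈ 283.8 → 284 mm

201 × 284 mm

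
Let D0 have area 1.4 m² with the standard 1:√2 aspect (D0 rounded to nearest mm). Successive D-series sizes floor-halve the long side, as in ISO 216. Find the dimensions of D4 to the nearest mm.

248 × 351 mm

Let D0's short side be w mm. w · w√2 = 1.4 m² = 1,400,000 mm², so w ≈ 995.0 mm and w√2 ≈ 1407.1 mm → D0 = 995 × 1407 mm.
D1: ⌊1407/2⌋ × 995 = 703 × 995 mm
D2: ⌊995/2⌋ × 703 = 497 × 703 mm
D3: ⌊703/2⌋ × 497 = 351 × 497 mm
D4: ⌊497/2⌋ × 351 = 248 × 351 mm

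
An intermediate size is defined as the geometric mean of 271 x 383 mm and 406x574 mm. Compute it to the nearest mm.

332 × 469 mm

Short side: √(271 · 406) = √110026 ≈ 331.7 → 332 mm
Long side: √(383 · 574) = √219842 ≈ 468.9 → 469 mm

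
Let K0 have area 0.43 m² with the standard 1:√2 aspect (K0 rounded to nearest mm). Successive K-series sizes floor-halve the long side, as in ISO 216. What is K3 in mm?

195 × 275 mm

Let K0's short side be w mm. w · w√2 = 0.43 m² = 430,000 mm², so w ≈ 551.4 mm and w√2 ≈ 779.8 mm → K0 = 551 × 780 mm.
K1: ⌊780/2⌋ × 551 = 390 × 551 mm
K2: ⌊551/2⌋ × 390 = 275 × 390 mm
K3: ⌊390/2⌋ × 275 = 195 × 275 mm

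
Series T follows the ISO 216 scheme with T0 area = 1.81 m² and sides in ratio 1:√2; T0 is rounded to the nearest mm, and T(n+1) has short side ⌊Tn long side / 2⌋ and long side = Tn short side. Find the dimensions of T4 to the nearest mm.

282 × 400 mm

Let T0's short side be w mm. w · w√2 = 1.81 m² = 1,810,000 mm², so w ≈ 1131.3 mm and w√2 ≈ 1599.9 mm → T0 = 1131 × 1600 mm.
T1: ⌊1600/2⌋ × 1131 = 800 × 1131 mm
T2: ⌊1131/2⌋ × 800 = 565 × 800 mm
T3: ⌊800/2⌋ × 565 = 400 × 565 mm
T4: ⌊565/2⌋ × 400 = 282 × 400 mm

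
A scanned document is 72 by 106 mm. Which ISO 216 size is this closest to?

Aspect ratio 106/72 ≈ 1.472 (ISO target is √2 ≈ 1.414).
In the A-series (A0 area = 1 m²): A7 = 74 × 105 mm.
Off by 3 mm total — nearest standard size.

A7 (74 × 105 mm)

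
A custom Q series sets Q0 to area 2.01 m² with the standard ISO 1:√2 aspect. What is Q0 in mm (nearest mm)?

1192 × 1686 mm

Let the short side be w mm. Then w · w√2 = 2.01 m² = 2,010,000 mm².
w² = 2,010,000/√2, so w ≈ 1192.2 mm; long side = w√2 ≈ 1686.0 mm.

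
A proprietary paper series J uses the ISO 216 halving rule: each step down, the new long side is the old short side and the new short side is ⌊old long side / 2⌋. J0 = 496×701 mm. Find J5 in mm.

J1: ⌊701/2⌋ × 496 = 350 × 496 mm
J2: ⌊496/2⌋ × 350 = 248 × 350 mm
J3: ⌊350/2⌋ × 248 = 175 × 248 mm
J4: ⌊248/2⌋ × 175 = 124 × 175 mm
J5: ⌊175/2⌋ × 124 = 87 × 124 mm

87 × 124 mm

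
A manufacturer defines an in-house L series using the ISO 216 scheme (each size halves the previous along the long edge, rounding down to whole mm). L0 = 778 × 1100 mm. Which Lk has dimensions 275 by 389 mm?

L0: 778 × 1100 mm
L1: 550 × 778 mm
L2: 389 × 550 mm
L3: 275 × 389 mm
L4: 194 × 275 mm
→ matches L3.

L3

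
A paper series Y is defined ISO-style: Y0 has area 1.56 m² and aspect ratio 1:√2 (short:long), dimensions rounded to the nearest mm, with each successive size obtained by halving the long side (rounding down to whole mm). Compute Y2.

Let Y0's short side be w mm. w · w√2 = 1.56 m² = 1,560,000 mm², so w ≈ 1050.3 mm and w√2 ≈ 1485.3 mm → Y0 = 1050 × 1485 mm.
Y1: ⌊1485/2⌋ × 1050 = 742 × 1050 mm
Y2: ⌊1050/2⌋ × 742 = 525 × 742 mm

525 × 742 mm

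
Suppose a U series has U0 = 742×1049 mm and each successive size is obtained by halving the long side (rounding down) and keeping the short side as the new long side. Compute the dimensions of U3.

262 × 371 mm

U1: ⌊1049/2⌋ × 742 = 524 × 742 mm
U2: ⌊742/2⌋ × 524 = 371 × 524 mm
U3: ⌊524/2⌋ × 371 = 262 × 371 mm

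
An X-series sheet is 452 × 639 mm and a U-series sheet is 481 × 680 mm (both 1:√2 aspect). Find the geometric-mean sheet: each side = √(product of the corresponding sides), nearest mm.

466 × 659 mm

Short side: √(452 · 481) = √217412 ≈ 466.3 → 466 mm
Long side: √(639 · 680) = √434520 ≈ 659.2 → 659 mm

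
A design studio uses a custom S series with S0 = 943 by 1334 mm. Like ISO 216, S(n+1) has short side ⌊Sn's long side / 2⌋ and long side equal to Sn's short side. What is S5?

166 × 235 mm

S1: ⌊1334/2⌋ × 943 = 667 × 943 mm
S2: ⌊943/2⌋ × 667 = 471 × 667 mm
S3: ⌊667/2⌋ × 471 = 333 × 471 mm
S4: ⌊471/2⌋ × 333 = 235 × 333 mm
S5: ⌊333/2⌋ × 235 = 166 × 235 mm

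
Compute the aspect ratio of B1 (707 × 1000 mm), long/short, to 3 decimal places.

1000 / 707 = 1.414
Matches √2 ≈ 1.414 — the ISO 216 defining ratio.

1.414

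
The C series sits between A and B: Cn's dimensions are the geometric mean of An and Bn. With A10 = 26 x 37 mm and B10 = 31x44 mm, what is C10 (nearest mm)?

Short side: √(26 · 31) = √806 ≈ 28.4 → 28 mm
Long side: √(37 · 44) = √1628 ≈ 40.3 → 40 mm

28 × 40 mm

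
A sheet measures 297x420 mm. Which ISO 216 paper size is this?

A3 (297 × 420 mm)

Aspect ratio 420/297 ≈ 1.414 — close to the ISO √2 ≈ 1.414.
In the A-series (A0 area = 1 m²): A3 = 297 × 420 mm.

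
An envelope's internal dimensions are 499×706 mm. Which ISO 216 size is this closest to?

Aspect ratio 706/499 ≈ 1.415 — close to the ISO √2 ≈ 1.414.
In the B-series (B0 = 1000 × 1414 mm): B2 = 500 × 707 mm.
Off by 2 mm total — nearest standard size.

B2 (500 × 707 mm)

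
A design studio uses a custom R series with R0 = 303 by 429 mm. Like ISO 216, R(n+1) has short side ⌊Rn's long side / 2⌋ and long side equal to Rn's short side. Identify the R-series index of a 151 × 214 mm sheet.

R2

R0: 303 × 429 mm
R1: 214 × 303 mm
R2: 151 × 214 mm
R3: 107 × 151 mm
→ matches R2.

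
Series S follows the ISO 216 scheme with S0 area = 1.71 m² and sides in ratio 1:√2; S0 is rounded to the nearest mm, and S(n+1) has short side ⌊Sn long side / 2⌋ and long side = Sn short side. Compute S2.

Let S0's short side be w mm. w · w√2 = 1.71 m² = 1,710,000 mm², so w ≈ 1099.6 mm and w√2 ≈ 1555.1 mm → S0 = 1100 × 1555 mm.
S1: ⌊1555/2⌋ × 1100 = 777 × 1100 mm
S2: ⌊1100/2⌋ × 777 = 550 × 777 mm

550 × 777 mm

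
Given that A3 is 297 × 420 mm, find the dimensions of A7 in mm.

A4: ⌊420/2⌋ × 297 = 210 × 297 mm
A5: ⌊297/2⌋ × 210 = 148 × 210 mm
A6: ⌊210/2⌋ × 148 = 105 × 148 mm
A7: ⌊148/2⌋ × 105 = 74 × 105 mm

74 × 105 mm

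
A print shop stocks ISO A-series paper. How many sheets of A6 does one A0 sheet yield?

64

Each ISO step halves the sheet: 1 × A0 → 2 × A1 → 4 × A2 → 8 × A3 → …
From A0 to A6 is 6 halving steps: 2^6 = 64.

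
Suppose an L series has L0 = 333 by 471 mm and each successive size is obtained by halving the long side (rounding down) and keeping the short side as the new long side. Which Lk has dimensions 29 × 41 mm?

L7

L0: 333 × 471 mm
L1: 235 × 333 mm
L2: 166 × 235 mm
L3: 117 × 166 mm
L4: 83 × 117 mm
L5: 58 × 83 mm
L6: 41 × 58 mm
L7: 29 × 41 mm
L8: 20 × 29 mm
→ matches L7.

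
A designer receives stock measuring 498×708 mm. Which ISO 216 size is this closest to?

Aspect ratio 708/498 ≈ 1.422 — close to the ISO √2 ≈ 1.414.
In the B-series (B0 = 1000 × 1414 mm): B2 = 500 × 707 mm.
Off by 3 mm total — nearest standard size.

B2 (500 × 707 mm)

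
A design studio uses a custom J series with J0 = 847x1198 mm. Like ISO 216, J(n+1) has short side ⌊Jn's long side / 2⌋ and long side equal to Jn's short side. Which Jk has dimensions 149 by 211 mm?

J0: 847 × 1198 mm
J1: 599 × 847 mm
J2: 423 × 599 mm
J3: 299 × 423 mm
J4: 211 × 299 mm
J5: 149 × 211 mm
J6: 105 × 149 mm
→ matches J5.

J5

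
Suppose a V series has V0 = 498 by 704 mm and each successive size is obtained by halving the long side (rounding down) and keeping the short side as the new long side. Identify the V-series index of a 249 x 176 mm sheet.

V0: 498 × 704 mm
V1: 352 × 498 mm
V2: 249 × 352 mm
V3: 176 × 249 mm
V4: 124 × 176 mm
→ matches V3.

V3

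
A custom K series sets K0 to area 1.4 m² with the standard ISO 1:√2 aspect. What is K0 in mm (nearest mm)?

Let the short side be w mm. Then w · w√2 = 1.4 m² = 1,400,000 mm².
w² = 1,400,000/√2, so w ≈ 995.0 mm; long side = w√2 ≈ 1407.1 mm.

995 × 1407 mm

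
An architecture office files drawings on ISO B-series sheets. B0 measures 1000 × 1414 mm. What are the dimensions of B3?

B1: ⌊1414/2⌋ × 1000 = 707 × 1000 mm
B2: ⌊1000/2⌋ × 707 = 500 × 707 mm
B3: ⌊707/2⌋ × 500 = 353 × 500 mm

353 × 500 mm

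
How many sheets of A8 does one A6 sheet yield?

A6 = 105 × 148 mm; A8 = 52 × 74 mm.
Each halving step doubles the count; 2 steps from A6 to A8.
2^2 = 4.

4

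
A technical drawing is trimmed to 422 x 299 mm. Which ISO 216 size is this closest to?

Aspect ratio 422/299 ≈ 1.411 — close to the ISO √2 ≈ 1.414.
In the A-series (A0 area = 1 m²): A3 = 297 × 420 mm.
Off by 4 mm total — nearest standard size.

A3 (297 × 420 mm)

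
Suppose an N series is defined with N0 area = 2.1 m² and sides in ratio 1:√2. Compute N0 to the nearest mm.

Let the short side be w mm. Then w · w√2 = 2.1 m² = 2,100,000 mm².
w² = 2,100,000/√2, so w ≈ 1218.6 mm; long side = w√2 ≈ 1723.3 mm.

1219 × 1723 mm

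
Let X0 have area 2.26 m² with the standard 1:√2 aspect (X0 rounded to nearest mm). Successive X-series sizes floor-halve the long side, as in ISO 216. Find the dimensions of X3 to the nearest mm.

447 × 632 mm

Let X0's short side be w mm. w · w√2 = 2.26 m² = 2,260,000 mm², so w ≈ 1264.1 mm and w√2 ≈ 1787.8 mm → X0 = 1264 × 1788 mm.
X1: ⌊1788/2⌋ × 1264 = 894 × 1264 mm
X2: ⌊1264/2⌋ × 894 = 632 × 894 mm
X3: ⌊894/2⌋ × 632 = 447 × 632 mm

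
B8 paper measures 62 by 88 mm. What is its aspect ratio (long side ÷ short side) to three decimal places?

88 / 62 = 1.419
ISO 216 targets √2 ≈ 1.414; the +0.005 deviation is from mm rounding.

1.419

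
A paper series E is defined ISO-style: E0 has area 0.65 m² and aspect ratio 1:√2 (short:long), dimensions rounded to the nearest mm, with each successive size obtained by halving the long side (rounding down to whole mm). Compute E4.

169 × 239 mm

Let E0's short side be w mm. w · w√2 = 0.65 m² = 650,000 mm², so w ≈ 678.0 mm and w√2 ≈ 958.8 mm → E0 = 678 × 959 mm.
E1: ⌊959/2⌋ × 678 = 479 × 678 mm
E2: ⌊678/2⌋ × 479 = 339 × 479 mm
E3: ⌊479/2⌋ × 339 = 239 × 339 mm
E4: ⌊339/2⌋ × 239 = 169 × 239 mm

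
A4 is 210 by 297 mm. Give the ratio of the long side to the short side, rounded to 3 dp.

297 / 210 = 1.414
Matches √2 ≈ 1.414 — the ISO 216 defining ratio.

1.414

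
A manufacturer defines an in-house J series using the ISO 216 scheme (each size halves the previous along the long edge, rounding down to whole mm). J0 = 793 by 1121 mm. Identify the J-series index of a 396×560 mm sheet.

J0: 793 × 1121 mm
J1: 560 × 793 mm
J2: 396 × 560 mm
J3: 280 × 396 mm
→ matches J2.

J2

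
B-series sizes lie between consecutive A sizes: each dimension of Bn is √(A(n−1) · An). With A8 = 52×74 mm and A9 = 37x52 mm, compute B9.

Short side: √(52 · 37) = √1924 ≈ 43.9 → 44 mm
Long side: √(74 · 52) = √3848 ≈ 62.0 → 62 mm

44 × 62 mm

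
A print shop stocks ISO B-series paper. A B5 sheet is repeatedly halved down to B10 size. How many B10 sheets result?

Each ISO step halves the sheet: 1 × B5 → 2 × B6 → 4 × B7 → 8 × B8 → …
From B5 to B10 is 5 halving steps: 2^5 = 32.

32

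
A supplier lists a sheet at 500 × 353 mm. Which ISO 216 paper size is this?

Aspect ratio 500/353 ≈ 1.416 — close to the ISO √2 ≈ 1.414.
In the B-series (B0 = 1000 × 1414 mm): B3 = 353 × 500 mm.

B3 (353 × 500 mm)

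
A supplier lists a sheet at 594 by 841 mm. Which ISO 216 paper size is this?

A1 (594 × 841 mm)

Aspect ratio 841/594 ≈ 1.416 — close to the ISO √2 ≈ 1.414.
In the A-series (A0 area = 1 m²): A1 = 594 × 841 mm.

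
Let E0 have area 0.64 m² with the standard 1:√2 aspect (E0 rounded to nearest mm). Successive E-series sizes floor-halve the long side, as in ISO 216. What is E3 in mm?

Let E0's short side be w mm. w · w√2 = 0.64 m² = 640,000 mm², so w ≈ 672.7 mm and w√2 ≈ 951.4 mm → E0 = 673 × 951 mm.
E1: ⌊951/2⌋ × 673 = 475 × 673 mm
E2: ⌊673/2⌋ × 475 = 336 × 475 mm
E3: ⌊475/2⌋ × 336 = 237 × 336 mm

237 × 336 mm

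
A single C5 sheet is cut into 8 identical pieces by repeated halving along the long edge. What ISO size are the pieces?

C8

8 = 2^3, so 3 halving steps.
C5 → C6 → … → C8 after 3 steps.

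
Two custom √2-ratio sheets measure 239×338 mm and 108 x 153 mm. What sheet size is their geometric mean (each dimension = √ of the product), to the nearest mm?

161 × 227 mm

Short side: √(239 · 108) = √25812 ≈ 160.7 → 161 mm
Long side: √(338 · 153) = √51714 ≈ 227.4 → 227 mm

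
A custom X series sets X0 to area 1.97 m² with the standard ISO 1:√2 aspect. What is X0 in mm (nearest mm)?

1180 × 1669 mm

Let the short side be w mm. Then w · w√2 = 1.97 m² = 1,970,000 mm².
w² = 1,970,000/√2, so w ≈ 1180.3 mm; long side = w√2 ≈ 1669.1 mm.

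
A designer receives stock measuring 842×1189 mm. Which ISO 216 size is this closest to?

Aspect ratio 1189/842 ≈ 1.412 — close to the ISO √2 ≈ 1.414.
In the A-series (A0 area = 1 m²): A0 = 841 × 1189 mm.
Off by 1 mm total — nearest standard size.

A0 (841 × 1189 mm)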